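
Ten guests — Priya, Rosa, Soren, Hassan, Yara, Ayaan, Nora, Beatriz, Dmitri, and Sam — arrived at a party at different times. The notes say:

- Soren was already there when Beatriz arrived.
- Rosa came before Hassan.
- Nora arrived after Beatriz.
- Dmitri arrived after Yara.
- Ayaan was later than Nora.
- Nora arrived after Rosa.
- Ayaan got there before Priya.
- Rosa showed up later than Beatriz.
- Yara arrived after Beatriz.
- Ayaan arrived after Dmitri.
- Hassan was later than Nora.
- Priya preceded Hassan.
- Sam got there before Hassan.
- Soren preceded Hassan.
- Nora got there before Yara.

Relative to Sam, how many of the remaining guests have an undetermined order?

Forced after Sam: Hassan.
That leaves Ayaan, Beatriz, Dmitri, Nora, Priya, Rosa, Soren, and Yara with no forced order relative to Sam — 8.

8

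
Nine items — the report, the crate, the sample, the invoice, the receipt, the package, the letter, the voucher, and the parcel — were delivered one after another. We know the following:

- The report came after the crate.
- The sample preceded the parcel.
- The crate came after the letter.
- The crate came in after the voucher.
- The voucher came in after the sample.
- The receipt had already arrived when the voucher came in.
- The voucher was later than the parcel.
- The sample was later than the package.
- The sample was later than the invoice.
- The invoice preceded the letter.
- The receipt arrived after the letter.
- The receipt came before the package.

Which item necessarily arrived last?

Every other item has a chain of constraints placing it before the report, so the report is last.

the report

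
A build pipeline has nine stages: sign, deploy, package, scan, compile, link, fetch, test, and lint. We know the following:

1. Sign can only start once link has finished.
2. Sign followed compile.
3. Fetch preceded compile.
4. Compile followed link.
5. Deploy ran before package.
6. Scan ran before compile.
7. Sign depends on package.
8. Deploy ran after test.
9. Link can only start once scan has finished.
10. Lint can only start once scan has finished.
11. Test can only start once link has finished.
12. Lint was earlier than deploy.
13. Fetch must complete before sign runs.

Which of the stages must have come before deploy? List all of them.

link, lint, scan, test

Directly stated before deploy: lint and test.
Link reaches deploy via link → test → deploy.
Scan reaches deploy via scan → lint → deploy.
No chain forces fetch (or any of the others) ahead of deploy.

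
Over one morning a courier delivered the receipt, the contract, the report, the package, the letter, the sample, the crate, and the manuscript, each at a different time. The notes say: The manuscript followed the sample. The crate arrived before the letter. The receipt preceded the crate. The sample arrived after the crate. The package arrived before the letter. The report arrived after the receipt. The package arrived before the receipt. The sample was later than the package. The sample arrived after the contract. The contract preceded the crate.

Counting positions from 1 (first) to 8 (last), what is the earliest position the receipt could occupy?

The package must come before the receipt — 1 forced predecessor.
Nothing else is forced ahead of the receipt, so its earliest slot is position 1 + 1 = 2.

2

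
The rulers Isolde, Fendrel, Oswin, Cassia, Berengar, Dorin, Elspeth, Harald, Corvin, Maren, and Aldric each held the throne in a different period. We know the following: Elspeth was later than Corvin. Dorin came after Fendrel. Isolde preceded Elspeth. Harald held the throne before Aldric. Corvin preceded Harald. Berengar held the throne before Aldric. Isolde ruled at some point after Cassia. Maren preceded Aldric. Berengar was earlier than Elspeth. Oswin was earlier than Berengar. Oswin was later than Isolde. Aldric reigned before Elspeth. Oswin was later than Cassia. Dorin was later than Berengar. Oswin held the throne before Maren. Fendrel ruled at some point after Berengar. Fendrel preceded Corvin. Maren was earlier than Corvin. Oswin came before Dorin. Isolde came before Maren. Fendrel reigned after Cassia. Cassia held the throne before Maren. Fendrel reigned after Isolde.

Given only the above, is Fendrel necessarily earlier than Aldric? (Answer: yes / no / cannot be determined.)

yes

Chain the constraints: Fendrel → Corvin → Harald → Aldric. Each link is directly stated, so Fendrel comes before Aldric.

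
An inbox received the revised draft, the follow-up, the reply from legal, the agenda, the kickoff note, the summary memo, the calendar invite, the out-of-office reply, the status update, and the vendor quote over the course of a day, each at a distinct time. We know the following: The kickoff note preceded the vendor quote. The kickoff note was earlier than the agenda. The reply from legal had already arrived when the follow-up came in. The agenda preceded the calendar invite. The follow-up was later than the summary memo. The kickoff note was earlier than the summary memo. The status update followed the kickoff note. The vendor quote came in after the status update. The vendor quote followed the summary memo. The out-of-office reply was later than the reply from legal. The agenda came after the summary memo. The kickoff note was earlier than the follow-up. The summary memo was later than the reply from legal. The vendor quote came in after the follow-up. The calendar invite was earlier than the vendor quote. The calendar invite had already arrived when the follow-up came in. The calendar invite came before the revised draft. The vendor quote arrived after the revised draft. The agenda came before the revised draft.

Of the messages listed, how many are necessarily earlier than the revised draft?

Directly stated before the revised draft: the agenda and the calendar invite.
The kickoff note reaches the revised draft via the kickoff note → the agenda → the revised draft.
The reply from legal reaches the revised draft via the reply from legal → the summary memo → the agenda → the revised draft.
The summary memo reaches the revised draft via the summary memo → the agenda → the revised draft.
That's the agenda, the calendar invite, the kickoff note, the reply from legal, and the summary memo — 5 in all.

5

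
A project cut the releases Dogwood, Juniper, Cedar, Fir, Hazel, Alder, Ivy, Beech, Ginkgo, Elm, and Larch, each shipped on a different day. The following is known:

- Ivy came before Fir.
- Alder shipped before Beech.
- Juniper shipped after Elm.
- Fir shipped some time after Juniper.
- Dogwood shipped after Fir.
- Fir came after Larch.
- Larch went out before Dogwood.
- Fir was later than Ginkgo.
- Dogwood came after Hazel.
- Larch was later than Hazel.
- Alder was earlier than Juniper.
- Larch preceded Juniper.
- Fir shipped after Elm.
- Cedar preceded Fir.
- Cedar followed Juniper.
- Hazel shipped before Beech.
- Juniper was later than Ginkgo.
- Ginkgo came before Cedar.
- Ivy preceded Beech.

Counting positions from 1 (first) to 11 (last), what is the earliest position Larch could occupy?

2

Hazel must come before Larch — 1 forced predecessor.
Nothing else is forced ahead of Larch, so its earliest slot is position 1 + 1 = 2.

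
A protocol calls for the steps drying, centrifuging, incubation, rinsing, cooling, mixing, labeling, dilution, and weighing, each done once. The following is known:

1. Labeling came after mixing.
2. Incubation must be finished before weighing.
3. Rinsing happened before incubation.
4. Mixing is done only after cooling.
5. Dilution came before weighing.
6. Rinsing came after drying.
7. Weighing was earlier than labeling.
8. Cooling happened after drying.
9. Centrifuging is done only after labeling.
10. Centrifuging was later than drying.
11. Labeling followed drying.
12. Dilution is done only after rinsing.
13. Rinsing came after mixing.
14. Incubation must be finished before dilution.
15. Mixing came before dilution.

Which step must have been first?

Drying has a chain of constraints placing it before every other step, so drying must be first.

drying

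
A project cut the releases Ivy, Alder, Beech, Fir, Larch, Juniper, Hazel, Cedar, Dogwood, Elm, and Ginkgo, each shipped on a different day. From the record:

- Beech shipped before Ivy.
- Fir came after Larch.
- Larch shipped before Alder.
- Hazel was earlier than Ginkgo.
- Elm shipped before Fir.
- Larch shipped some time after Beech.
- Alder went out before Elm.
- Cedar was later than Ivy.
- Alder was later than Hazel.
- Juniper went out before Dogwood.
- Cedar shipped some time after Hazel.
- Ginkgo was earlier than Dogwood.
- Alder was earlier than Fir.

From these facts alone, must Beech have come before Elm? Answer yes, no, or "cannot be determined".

yes

Chain the constraints: Beech → Larch → Alder → Elm. Each link is directly stated, so Beech comes before Elm.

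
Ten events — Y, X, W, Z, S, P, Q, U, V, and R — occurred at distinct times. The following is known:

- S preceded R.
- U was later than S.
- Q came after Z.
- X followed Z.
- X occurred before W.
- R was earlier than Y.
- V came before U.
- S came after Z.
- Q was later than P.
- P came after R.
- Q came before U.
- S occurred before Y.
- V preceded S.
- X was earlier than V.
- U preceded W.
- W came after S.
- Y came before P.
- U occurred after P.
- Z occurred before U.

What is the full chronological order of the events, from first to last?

Z, X, V, S, R, Y, P, Q, U, W

The constraints fix every adjacent pair, so only one ordering works:
Z → X → V → S → R → Y → P → Q → U → W.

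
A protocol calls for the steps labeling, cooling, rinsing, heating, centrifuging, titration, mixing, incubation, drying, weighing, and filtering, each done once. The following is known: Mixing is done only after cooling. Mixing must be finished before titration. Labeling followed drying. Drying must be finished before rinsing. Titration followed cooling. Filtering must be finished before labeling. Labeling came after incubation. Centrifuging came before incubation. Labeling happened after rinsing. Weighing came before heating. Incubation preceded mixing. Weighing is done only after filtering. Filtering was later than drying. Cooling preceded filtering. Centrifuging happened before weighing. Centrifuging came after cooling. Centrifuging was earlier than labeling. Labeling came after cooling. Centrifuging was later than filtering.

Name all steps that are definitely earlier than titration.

Directly stated before titration: cooling and mixing.
Centrifuging reaches titration via centrifuging → incubation → mixing → titration.
Drying reaches titration via drying → filtering → centrifuging → incubation → mixing → titration.
Filtering reaches titration via filtering → centrifuging → incubation → mixing → titration.
Likewise incubation reaches titration by chaining the stated constraints.

centrifuging, cooling, drying, filtering, incubation, mixing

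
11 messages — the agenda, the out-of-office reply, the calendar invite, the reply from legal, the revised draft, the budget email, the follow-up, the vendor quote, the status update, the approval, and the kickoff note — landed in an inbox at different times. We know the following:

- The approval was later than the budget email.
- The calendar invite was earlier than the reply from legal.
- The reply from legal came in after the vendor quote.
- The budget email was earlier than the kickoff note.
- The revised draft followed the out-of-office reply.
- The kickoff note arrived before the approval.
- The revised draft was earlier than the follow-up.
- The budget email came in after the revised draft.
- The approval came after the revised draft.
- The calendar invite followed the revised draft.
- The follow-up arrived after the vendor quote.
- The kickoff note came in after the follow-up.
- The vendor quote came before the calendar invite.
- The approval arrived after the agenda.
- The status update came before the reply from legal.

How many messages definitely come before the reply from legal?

5

Directly stated before the reply from legal: the calendar invite, the status update, and the vendor quote.
The out-of-office reply reaches the reply from legal via the out-of-office reply → the revised draft → the calendar invite → the reply from legal.
The revised draft reaches the reply from legal via the revised draft → the calendar invite → the reply from legal.
No chain forces the follow-up (or any of the others) ahead of the reply from legal.
That's the calendar invite, the out-of-office reply, the revised draft, the status update, and the vendor quote — 5 in all.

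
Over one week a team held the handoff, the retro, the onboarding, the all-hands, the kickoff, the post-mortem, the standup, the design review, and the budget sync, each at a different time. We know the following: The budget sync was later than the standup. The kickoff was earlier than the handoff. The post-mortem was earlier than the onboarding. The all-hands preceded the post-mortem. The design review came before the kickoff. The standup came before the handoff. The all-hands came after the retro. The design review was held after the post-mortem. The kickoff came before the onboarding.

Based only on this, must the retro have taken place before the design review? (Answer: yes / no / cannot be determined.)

Chain the constraints: the retro → the all-hands → the post-mortem → the design review. Each link is directly stated, so the retro comes before the design review.

yes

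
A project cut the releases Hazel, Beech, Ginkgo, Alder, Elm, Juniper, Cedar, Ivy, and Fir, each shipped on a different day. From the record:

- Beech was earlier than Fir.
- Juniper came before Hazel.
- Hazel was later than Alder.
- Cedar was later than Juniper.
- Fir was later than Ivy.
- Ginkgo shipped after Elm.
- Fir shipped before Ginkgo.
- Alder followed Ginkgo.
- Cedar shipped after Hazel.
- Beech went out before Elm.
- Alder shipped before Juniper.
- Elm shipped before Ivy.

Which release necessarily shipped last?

Cedar

Every other release has a chain of constraints placing it before Cedar, so Cedar is last.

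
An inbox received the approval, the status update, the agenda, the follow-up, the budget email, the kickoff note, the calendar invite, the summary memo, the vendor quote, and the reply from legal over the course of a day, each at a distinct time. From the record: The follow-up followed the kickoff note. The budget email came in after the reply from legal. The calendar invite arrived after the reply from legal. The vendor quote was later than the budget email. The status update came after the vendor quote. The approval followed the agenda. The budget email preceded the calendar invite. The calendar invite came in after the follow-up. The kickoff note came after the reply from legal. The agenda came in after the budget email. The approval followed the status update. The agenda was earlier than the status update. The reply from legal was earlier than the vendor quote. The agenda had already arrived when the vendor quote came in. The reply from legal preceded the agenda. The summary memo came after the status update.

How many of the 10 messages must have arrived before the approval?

Directly stated before the approval: the agenda and the status update.
The budget email reaches the approval via the budget email → the agenda → the approval.
The reply from legal reaches the approval via the reply from legal → the agenda → the approval.
The vendor quote reaches the approval via the vendor quote → the status update → the approval.
That's the agenda, the budget email, the reply from legal, the status update, and the vendor quote — 5 in all.

5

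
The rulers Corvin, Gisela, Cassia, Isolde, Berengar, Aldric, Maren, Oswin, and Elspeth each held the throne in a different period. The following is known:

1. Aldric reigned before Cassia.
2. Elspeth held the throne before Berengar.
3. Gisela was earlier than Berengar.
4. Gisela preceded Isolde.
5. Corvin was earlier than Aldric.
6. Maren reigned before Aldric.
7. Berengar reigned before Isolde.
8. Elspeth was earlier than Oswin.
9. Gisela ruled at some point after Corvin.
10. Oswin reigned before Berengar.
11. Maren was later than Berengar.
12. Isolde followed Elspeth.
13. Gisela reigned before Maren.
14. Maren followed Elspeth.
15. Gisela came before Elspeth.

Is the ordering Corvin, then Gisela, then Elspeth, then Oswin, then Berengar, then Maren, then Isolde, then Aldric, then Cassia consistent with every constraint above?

Check each stated constraint against the proposed order — e.g. Gisela is ahead of Isolde; Corvin is ahead of Aldric. Every pair is in the required order; nothing is violated.

yes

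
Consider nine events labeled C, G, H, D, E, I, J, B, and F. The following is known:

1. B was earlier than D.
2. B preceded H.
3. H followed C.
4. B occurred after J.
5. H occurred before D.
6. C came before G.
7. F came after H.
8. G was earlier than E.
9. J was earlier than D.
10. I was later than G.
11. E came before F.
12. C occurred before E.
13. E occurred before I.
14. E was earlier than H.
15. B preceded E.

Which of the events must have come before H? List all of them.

Directly stated before H: B, C, and E.
G reaches H via G → E → H.
J reaches H via J → B → H.

B, C, E, G, J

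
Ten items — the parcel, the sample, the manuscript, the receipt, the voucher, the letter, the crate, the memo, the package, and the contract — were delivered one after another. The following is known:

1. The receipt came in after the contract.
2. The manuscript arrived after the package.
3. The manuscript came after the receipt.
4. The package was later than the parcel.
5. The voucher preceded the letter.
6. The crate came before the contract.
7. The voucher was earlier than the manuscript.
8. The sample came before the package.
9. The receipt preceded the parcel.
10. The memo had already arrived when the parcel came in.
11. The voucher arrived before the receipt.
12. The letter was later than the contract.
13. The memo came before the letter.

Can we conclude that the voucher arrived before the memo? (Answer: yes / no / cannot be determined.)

cannot be determined

No chain of stated constraints runs from the voucher to the memo, and none runs from the memo to the voucher either.
So the relative order of the voucher and the memo is not fixed by the given facts.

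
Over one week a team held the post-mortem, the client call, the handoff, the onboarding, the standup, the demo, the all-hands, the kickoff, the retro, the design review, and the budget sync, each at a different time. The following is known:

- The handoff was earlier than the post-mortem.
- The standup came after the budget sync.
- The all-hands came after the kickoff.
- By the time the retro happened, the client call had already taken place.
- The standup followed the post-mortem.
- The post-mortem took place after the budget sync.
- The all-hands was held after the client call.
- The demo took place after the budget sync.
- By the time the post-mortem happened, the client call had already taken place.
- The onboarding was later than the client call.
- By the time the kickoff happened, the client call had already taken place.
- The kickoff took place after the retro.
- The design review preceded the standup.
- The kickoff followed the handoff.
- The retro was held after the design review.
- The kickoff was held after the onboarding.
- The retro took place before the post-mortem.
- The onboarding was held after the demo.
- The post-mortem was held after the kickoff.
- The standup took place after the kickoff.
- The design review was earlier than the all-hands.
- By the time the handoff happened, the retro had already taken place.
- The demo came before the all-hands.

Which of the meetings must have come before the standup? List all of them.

the budget sync, the client call, the demo, the design review, the handoff, the kickoff, the onboarding, the post-mortem, the retro

Directly stated before the standup: the budget sync, the design review, the kickoff, and the post-mortem.
The client call reaches the standup via the client call → the kickoff → the standup.
The demo reaches the standup via the demo → the onboarding → the kickoff → the standup.
The handoff reaches the standup via the handoff → the post-mortem → the standup.
Likewise the onboarding and the retro each reach the standup by chaining the stated constraints.
No chain forces the all-hands ahead of the standup.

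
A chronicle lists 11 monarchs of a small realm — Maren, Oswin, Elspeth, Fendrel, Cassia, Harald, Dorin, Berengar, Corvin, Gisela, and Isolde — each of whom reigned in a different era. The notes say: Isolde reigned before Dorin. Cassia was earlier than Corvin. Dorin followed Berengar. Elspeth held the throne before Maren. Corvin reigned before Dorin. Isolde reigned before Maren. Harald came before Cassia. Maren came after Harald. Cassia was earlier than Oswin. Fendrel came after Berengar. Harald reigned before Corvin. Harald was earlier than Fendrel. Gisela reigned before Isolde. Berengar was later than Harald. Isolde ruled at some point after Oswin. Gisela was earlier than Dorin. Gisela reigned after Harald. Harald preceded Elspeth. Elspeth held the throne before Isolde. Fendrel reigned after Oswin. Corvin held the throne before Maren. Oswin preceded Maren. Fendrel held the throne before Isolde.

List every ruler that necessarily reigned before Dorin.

Directly stated before Dorin: Berengar, Corvin, Gisela, and Isolde.
Cassia reaches Dorin via Cassia → Corvin → Dorin.
Elspeth reaches Dorin via Elspeth → Isolde → Dorin.
Fendrel reaches Dorin via Fendrel → Isolde → Dorin.
Likewise Harald and Oswin each reach Dorin by chaining the stated constraints.
No chain forces Maren ahead of Dorin.

Berengar, Cassia, Corvin, Elspeth, Fendrel, Gisela, Harald, Isolde, Oswin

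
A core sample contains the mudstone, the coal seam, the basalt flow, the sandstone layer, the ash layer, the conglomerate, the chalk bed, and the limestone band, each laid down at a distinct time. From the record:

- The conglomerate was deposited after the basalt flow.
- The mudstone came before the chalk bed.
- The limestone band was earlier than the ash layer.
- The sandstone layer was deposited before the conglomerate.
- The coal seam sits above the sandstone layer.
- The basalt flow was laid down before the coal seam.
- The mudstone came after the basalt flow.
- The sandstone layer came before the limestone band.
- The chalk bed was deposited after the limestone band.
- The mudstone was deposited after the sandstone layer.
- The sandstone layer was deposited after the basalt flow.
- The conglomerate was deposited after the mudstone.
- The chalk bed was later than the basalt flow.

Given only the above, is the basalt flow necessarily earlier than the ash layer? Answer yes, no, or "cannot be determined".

Chain the constraints: the basalt flow → the sandstone layer → the limestone band → the ash layer. Each link is directly stated, so the basalt flow comes before the ash layer.

yes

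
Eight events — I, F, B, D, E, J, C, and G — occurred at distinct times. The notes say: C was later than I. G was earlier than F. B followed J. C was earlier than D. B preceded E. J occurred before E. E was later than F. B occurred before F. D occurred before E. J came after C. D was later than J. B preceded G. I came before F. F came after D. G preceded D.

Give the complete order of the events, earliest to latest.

The constraints fix every adjacent pair, so only one ordering works:
I → C → J → B → G → D → F → E.

I, C, J, B, G, D, F, E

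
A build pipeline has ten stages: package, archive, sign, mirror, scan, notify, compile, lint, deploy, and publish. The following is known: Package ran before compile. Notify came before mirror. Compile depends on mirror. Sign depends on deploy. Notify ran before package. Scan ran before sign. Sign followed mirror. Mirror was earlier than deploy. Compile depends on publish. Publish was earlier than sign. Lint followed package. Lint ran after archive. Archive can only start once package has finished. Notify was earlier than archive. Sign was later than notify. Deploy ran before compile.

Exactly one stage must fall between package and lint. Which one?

Tracing the constraints gives package → archive → lint, so archive sits after package and before lint.
No other stage is forced both after package and before lint.

archive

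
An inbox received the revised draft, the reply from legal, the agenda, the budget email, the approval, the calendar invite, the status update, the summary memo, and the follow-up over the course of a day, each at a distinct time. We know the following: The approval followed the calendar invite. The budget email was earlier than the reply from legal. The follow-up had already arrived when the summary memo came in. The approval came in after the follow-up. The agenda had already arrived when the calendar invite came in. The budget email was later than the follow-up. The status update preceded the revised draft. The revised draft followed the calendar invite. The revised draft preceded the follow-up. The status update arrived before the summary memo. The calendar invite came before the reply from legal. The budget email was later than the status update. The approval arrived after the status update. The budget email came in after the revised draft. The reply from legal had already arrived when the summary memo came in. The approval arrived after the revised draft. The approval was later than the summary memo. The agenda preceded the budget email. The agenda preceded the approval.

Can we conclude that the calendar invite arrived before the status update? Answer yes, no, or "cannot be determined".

No chain of stated constraints runs from the calendar invite to the status update, and none runs from the status update to the calendar invite either.
So the relative order of the calendar invite and the status update is not fixed by the given facts.

cannot be determined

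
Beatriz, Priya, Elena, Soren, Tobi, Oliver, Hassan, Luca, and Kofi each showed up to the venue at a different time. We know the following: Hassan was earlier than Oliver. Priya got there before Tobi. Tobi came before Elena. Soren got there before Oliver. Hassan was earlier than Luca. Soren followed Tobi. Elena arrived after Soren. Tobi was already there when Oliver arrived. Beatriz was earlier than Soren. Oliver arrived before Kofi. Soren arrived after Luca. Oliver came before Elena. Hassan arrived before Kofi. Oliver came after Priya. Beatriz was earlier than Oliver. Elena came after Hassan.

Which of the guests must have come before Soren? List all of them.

Beatriz, Hassan, Luca, Priya, Tobi

Directly stated before Soren: Beatriz, Luca, and Tobi.
Hassan reaches Soren via Hassan → Luca → Soren.
Priya reaches Soren via Priya → Tobi → Soren.
No chain forces Elena (or any of the others) ahead of Soren.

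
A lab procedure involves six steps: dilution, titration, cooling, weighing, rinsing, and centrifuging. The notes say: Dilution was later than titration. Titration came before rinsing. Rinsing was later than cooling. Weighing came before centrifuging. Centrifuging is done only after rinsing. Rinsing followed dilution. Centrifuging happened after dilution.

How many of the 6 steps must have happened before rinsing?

3

Directly stated before rinsing: cooling, dilution, and titration.
No chain forces weighing (or any of the others) ahead of rinsing.
That's cooling, dilution, and titration — 3 in all.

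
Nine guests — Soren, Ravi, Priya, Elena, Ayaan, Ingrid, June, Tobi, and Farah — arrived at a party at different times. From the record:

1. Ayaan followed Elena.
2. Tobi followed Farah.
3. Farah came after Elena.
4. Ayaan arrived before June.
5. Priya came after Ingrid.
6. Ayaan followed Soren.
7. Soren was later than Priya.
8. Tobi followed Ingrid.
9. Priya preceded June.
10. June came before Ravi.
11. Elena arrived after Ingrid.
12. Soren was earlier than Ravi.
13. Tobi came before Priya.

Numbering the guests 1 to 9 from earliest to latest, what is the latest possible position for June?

June must come before Ravi — 1 guest forced after them.
Everything else can be placed before June in some valid order, so June can sit as late as position 9 − 1 = 8.

8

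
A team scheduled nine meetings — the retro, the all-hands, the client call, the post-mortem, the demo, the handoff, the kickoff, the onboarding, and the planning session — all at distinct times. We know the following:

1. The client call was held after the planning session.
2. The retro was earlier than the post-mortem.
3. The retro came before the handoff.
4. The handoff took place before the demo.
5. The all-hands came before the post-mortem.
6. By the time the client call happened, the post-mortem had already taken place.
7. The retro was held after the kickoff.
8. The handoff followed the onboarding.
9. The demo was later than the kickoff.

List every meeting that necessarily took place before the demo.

the handoff, the kickoff, the onboarding, the retro

Directly stated before the demo: the handoff and the kickoff.
The onboarding reaches the demo via the onboarding → the handoff → the demo.
The retro reaches the demo via the retro → the handoff → the demo.
No chain forces the planning session (or any of the others) ahead of the demo.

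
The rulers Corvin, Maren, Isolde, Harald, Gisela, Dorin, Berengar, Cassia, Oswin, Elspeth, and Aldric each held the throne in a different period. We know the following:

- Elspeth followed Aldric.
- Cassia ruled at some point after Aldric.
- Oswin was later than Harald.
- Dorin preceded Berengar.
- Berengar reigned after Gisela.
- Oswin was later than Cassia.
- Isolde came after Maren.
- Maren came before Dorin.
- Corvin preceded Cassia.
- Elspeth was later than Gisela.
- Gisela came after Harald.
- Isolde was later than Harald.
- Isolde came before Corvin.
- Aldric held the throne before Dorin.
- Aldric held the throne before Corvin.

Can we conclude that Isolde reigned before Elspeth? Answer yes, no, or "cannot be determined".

No chain of stated constraints runs from Isolde to Elspeth, and none runs from Elspeth to Isolde either.
So the relative order of Isolde and Elspeth is not fixed by the given facts.

cannot be determined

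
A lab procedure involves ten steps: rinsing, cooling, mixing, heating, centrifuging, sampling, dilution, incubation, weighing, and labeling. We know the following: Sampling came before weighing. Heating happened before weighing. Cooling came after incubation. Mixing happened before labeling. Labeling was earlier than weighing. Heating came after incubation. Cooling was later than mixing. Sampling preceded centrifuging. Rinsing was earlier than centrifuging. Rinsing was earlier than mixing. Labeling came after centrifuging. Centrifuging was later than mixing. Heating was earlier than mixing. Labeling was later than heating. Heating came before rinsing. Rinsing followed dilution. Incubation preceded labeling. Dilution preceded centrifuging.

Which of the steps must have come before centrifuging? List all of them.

dilution, heating, incubation, mixing, rinsing, sampling

Directly stated before centrifuging: dilution, mixing, rinsing, and sampling.
Heating reaches centrifuging via heating → mixing → centrifuging.
Incubation reaches centrifuging via incubation → heating → mixing → centrifuging.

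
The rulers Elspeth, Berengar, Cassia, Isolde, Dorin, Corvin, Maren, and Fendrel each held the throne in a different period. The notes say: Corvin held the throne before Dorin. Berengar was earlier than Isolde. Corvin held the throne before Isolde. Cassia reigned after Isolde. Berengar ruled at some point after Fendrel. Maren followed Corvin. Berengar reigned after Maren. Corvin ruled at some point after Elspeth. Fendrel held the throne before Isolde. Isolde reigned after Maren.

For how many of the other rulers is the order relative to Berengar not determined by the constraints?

1

Forced before Berengar: Corvin, Elspeth, Fendrel, and Maren; forced after Berengar: Cassia and Isolde.
That leaves Dorin with no forced order relative to Berengar — 1.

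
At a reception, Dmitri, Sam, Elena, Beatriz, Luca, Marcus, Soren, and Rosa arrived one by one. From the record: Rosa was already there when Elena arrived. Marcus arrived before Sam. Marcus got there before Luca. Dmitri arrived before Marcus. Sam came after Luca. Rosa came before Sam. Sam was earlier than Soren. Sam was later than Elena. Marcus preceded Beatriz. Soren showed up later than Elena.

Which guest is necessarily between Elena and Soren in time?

Tracing the constraints gives Elena → Sam → Soren, so Sam sits after Elena and before Soren.
No other guest is forced both after Elena and before Soren.

Sam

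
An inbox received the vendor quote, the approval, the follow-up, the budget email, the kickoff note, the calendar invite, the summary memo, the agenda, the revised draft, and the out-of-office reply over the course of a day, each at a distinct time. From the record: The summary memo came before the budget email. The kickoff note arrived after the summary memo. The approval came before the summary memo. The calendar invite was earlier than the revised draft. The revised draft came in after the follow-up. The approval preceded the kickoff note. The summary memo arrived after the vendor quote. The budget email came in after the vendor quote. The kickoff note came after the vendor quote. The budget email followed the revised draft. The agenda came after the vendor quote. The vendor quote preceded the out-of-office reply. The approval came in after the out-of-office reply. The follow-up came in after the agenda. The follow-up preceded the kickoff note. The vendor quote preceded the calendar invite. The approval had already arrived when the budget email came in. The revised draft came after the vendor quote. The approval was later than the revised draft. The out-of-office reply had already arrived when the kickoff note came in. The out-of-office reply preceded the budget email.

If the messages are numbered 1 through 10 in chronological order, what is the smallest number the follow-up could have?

3

The agenda and the vendor quote must both come before the follow-up — 2 forced predecessors.
Nothing else is forced ahead of the follow-up, so its earliest slot is position 2 + 1 = 3.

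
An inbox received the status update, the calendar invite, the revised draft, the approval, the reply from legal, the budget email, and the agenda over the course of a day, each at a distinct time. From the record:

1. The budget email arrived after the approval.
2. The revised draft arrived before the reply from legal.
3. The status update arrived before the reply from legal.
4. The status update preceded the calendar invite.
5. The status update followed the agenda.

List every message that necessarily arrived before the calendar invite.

Directly stated before the calendar invite: the status update.
The agenda reaches the calendar invite via the agenda → the status update → the calendar invite.
No chain forces the reply from legal (or any of the others) ahead of the calendar invite.

the agenda, the status update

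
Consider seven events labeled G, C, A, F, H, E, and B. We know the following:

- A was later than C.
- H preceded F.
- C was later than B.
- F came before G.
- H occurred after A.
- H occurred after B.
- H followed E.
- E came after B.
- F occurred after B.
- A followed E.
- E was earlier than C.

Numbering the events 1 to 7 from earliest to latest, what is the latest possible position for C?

3

C must come before A, F, G, and H — 4 events forced after it.
Everything else can be placed before C in some valid order, so C can sit as late as position 7 − 4 = 3.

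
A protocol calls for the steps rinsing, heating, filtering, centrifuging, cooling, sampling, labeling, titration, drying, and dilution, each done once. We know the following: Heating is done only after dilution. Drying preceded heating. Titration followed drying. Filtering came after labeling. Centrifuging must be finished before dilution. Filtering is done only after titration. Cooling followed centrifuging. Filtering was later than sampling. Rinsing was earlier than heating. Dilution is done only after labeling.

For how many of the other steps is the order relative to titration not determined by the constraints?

Forced before titration: drying; forced after titration: filtering.
That leaves centrifuging, cooling, dilution, heating, labeling, rinsing, and sampling with no forced order relative to titration — 7.

7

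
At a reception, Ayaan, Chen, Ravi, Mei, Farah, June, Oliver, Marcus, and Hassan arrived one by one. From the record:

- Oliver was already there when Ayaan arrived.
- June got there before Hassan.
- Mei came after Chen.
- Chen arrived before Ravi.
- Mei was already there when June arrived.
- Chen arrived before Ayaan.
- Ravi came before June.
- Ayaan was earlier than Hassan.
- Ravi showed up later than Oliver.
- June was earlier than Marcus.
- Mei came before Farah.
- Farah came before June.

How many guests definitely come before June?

5

Directly stated before June: Farah, Mei, and Ravi.
Chen reaches June via Chen → Ravi → June.
Oliver reaches June via Oliver → Ravi → June.
That's Chen, Farah, Mei, Oliver, and Ravi — 5 in all.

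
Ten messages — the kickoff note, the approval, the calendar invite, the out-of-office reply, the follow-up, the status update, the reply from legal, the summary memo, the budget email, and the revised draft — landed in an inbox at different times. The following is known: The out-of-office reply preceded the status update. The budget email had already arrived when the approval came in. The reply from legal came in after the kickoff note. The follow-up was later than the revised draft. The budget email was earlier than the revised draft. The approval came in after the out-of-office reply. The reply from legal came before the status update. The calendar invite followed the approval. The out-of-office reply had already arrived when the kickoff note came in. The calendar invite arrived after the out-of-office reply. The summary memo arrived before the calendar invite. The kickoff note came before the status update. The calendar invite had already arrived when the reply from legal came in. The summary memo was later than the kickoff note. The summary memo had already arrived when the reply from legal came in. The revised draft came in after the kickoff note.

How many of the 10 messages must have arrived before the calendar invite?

Directly stated before the calendar invite: the approval, the out-of-office reply, and the summary memo.
The budget email reaches the calendar invite via the budget email → the approval → the calendar invite.
The kickoff note reaches the calendar invite via the kickoff note → the summary memo → the calendar invite.
No chain forces the reply from legal (or any of the others) ahead of the calendar invite.
That's the approval, the budget email, the kickoff note, the out-of-office reply, and the summary memo — 5 in all.

5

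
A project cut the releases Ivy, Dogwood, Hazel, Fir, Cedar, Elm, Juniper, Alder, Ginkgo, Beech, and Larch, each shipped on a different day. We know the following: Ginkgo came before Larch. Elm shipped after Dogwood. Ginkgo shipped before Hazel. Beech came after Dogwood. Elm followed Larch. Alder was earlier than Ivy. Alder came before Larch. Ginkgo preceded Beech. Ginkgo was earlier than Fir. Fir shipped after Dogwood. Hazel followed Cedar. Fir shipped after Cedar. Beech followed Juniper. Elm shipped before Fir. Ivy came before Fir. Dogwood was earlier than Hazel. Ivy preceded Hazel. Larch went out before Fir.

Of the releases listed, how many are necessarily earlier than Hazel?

5

Directly stated before Hazel: Cedar, Dogwood, Ginkgo, and Ivy.
Alder reaches Hazel via Alder → Ivy → Hazel.
That's Alder, Cedar, Dogwood, Ginkgo, and Ivy — 5 in all.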